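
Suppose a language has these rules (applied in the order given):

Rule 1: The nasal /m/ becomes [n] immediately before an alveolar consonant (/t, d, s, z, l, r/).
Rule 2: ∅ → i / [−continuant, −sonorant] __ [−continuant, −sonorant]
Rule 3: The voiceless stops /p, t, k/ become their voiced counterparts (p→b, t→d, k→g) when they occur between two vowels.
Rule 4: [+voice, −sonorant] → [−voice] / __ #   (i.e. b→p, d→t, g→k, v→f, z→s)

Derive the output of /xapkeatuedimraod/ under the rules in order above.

xabigeaduedinraot

Rule 1 (nasal place assimilation): /m/ precedes the alveolar consonant /r/, so it assimilates in place to [n]. /xapkeatuedimraod/ → xapkeatuedinraod.
Rule 2 (stop-cluster i-epenthesis): /p/ and /k/ form a stop–stop cluster, so [i] is inserted between them. /xapkeatuedinraod/ → xapikeatuedinraod.
Rule 3 (intervocalic voicing): /p/ is a voiceless stop between vowels /a/ and /i/, so it voices to [b]. /k/ is a voiceless stop between vowels /i/ and /e/, so it voices to [g]. /t/ is a voiceless stop between vowels /a/ and /u/, so it voices to [d]. /xapikeatuedinraod/ → xabigeaduedinraod.
Rule 4 (final devoicing): /d/ is a voiced obstruent in word-final position, so it devoices to [t]. /xabigeaduedinraod/ → xabigeaduedinraot.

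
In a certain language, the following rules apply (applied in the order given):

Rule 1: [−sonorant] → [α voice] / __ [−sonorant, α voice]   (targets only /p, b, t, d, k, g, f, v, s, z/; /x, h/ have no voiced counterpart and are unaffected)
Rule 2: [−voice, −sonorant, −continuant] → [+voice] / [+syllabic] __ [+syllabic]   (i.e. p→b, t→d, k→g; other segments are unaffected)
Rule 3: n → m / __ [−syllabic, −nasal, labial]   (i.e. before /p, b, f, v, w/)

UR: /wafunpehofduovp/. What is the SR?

Rule 1 (regressive voicing assimilation): /f/ precedes the voiced obstruent /d/, so it voices to [v] by assimilation. /v/ precedes the voiceless obstruent /p/, so it devoices to [f] by assimilation. /wafunpehofduovp/ → wafunpehovduofp.
Rule 2 (intervocalic voicing): no segment meets the environment; /wafunpehovduofp/ is unchanged.
Rule 3 (nasal place assimilation): /n/ precedes the labial consonant /p/, so it assimilates in place to [m]. /wafunpehovduofp/ → wafumpehovduofp.

wafumpehovduofp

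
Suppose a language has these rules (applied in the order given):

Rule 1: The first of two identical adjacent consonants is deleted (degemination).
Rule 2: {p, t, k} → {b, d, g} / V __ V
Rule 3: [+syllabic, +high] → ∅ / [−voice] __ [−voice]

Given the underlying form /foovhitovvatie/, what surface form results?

foovhidovadie

Rule 1 (degemination): /vv/ is a geminate; the first /v/ deletes. /foovhitovvatie/ → foovhitovatie.
Rule 2 (intervocalic voicing): /t/ is a voiceless stop between vowels /i/ and /o/, so it voices to [d]. /t/ is a voiceless stop between vowels /a/ and /i/, so it voices to [d]. /foovhitovatie/ → foovhidovadie.
Rule 3 (high vowel syncope): no segment meets the environment; /foovhidovadie/ is unchanged.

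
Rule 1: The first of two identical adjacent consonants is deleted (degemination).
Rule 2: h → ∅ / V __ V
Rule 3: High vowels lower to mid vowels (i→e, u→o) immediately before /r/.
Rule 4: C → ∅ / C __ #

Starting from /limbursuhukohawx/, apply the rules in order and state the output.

limborsuukoaw

Rule 1 (degemination): no segment meets the environment; /limbursuhukohawx/ is unchanged.
Rule 2 (intervocalic h-deletion): /h/ occurs between vowels /u/ and /u/, so it deletes. /h/ occurs between vowels /o/ and /a/, so it deletes. /limbursuhukohawx/ → limbursuukoawx.
Rule 3 (pre-rhotic lowering): /u/ is a high vowel immediately before /r/, so it lowers to [o]. /limbursuukoawx/ → limborsuukoawx.
Rule 4 (final cluster simplification): /x/ is the second consonant of a word-final cluster /wx/, so it deletes. /limborsuukoawx/ → limborsuukoaw.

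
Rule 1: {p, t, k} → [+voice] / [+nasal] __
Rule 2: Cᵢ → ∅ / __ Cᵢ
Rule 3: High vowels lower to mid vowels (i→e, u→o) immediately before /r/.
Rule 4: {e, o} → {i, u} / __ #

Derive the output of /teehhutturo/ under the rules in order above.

Rule 1 (post-nasal voicing): no segment meets the environment; /teehhutturo/ is unchanged.
Rule 2 (degemination): /hh/ is a geminate; the first /h/ deletes. /tt/ is a geminate; the first /t/ deletes. /teehhutturo/ → teehuturo.
Rule 3 (pre-rhotic lowering): /u/ is a high vowel immediately before /r/, so it lowers to [o]. /teehuturo/ → teehutoro.
Rule 4 (final vowel raising): /o/ is a mid vowel in word-final position, so it raises to [u]. /teehutoro/ → teehutoru.

teehutoru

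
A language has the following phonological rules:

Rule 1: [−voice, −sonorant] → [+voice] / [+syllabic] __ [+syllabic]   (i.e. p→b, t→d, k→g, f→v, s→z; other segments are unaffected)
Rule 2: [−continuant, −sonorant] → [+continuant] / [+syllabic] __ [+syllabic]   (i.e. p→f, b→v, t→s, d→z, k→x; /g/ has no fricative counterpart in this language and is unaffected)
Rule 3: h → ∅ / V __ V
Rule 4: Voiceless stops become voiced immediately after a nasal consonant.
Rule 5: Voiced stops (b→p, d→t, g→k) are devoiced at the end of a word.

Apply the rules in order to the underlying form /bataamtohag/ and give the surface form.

bazaamdoak

Rule 1 (intervocalic voicing): /t/ is a voiceless obstruent between vowels /a/ and /a/, so it voices to [d]. /bataamtohag/ → badaamtohag.
Rule 2 (intervocalic spirantization): /d/ is a stop between vowels /a/ and /a/, so it spirantizes to the fricative [z]. /badaamtohag/ → bazaamtohag.
Rule 3 (intervocalic h-deletion): /h/ occurs between vowels /o/ and /a/, so it deletes. /bazaamtohag/ → bazaamtoag.
Rule 4 (post-nasal voicing): /t/ is a voiceless stop immediately after the nasal /m/, so it voices to [d]. /bazaamtoag/ → bazaamdoag.
Rule 5 (final devoicing): /g/ is a voiced stop in word-final position, so it devoices to [k]. /bazaamdoag/ → bazaamdoak.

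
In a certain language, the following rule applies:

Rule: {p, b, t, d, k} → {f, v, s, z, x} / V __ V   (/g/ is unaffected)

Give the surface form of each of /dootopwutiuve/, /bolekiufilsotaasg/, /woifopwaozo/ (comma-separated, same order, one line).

/dootopwutiuve/: /t/ is a stop between vowels /o/ and /o/, so it spirantizes to the fricative [s]. /t/ is a stop between vowels /u/ and /i/, so it spirantizes to the fricative [s]. → [doosopwusiuve].
/bolekiufilsotaasg/: /k/ is a stop between vowels /e/ and /i/, so it spirantizes to the fricative [x]. /t/ is a stop between vowels /o/ and /a/, so it spirantizes to the fricative [s]. → [bolexiufilsosaasg].
/woifopwaozo/: the rule's environment is not met; surfaces unchanged as [woifopwaozo].

doosopwusiuve, bolexiufilsosaasg, woifopwaozo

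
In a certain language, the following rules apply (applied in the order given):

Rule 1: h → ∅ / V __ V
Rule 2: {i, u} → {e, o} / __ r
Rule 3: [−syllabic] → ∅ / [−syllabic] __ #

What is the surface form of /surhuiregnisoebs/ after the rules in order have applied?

Rule 1 (intervocalic h-deletion): no segment meets the environment; /surhuiregnisoebs/ is unchanged.
Rule 2 (pre-rhotic lowering): /u/ is a high vowel immediately before /r/, so it lowers to [o]. /i/ is a high vowel immediately before /r/, so it lowers to [e]. /surhuiregnisoebs/ → sorhueregnisoebs.
Rule 3 (final cluster simplification): /s/ is the second consonant of a word-final cluster /bs/, so it deletes. /sorhueregnisoebs/ → sorhueregnisoeb.

sorhueregnisoeb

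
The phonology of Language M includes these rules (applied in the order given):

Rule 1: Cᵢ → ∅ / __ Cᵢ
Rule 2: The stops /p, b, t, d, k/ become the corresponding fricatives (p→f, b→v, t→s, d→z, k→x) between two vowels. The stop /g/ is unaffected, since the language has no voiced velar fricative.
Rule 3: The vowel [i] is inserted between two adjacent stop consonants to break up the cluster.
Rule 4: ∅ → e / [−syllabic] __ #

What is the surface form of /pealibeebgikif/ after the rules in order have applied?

Rule 1 (degemination): no segment meets the environment; /pealibeebgikif/ is unchanged.
Rule 2 (intervocalic spirantization): /b/ is a stop between vowels /i/ and /e/, so it spirantizes to the fricative [v]. /k/ is a stop between vowels /i/ and /i/, so it spirantizes to the fricative [x]. /pealibeebgikif/ → pealiveebgixif.
Rule 3 (stop-cluster i-epenthesis): /b/ and /g/ form a stop–stop cluster, so [i] is inserted between them. /pealiveebgixif/ → pealiveebigixif.
Rule 4 (final e-epenthesis): the form ends in the consonant /f/, so [e] is inserted word-finally. /pealiveebigixif/ → pealiveebigixife.

pealiveebigixife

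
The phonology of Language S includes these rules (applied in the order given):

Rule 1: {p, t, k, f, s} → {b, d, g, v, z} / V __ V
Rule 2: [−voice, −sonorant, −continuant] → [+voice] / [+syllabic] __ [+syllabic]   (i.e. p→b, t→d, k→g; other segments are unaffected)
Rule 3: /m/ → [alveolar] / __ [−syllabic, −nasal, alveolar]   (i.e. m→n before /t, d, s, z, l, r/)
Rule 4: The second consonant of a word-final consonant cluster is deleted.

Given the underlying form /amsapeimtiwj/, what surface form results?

Rule 1 (intervocalic voicing): /p/ is a voiceless obstruent between vowels /a/ and /e/, so it voices to [b]. /amsapeimtiwj/ → amsabeimtiwj.
Rule 2 (intervocalic voicing): no segment meets the environment; /amsabeimtiwj/ is unchanged.
Rule 3 (nasal place assimilation): /m/ precedes the alveolar consonant /s/, so it assimilates in place to [n]. /m/ precedes the alveolar consonant /t/, so it assimilates in place to [n]. /amsabeimtiwj/ → ansabeintiwj.
Rule 4 (final cluster simplification): /j/ is the second consonant of a word-final cluster /wj/, so it deletes. /ansabeintiwj/ → ansabeintiw.

ansabeintiw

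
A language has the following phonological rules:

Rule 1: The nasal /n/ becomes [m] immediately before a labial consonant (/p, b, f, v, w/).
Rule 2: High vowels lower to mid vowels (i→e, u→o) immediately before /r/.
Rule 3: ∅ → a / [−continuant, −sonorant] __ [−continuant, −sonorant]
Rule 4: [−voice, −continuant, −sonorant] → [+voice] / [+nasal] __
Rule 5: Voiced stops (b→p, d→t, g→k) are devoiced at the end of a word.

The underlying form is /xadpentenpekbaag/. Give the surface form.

xadapendembekabaak

Rule 1 (nasal place assimilation): /n/ precedes the labial consonant /p/, so it assimilates in place to [m]. /xadpentenpekbaag/ → xadpentempekbaag.
Rule 2 (pre-rhotic lowering): no segment meets the environment; /xadpentempekbaag/ is unchanged.
Rule 3 (stop-cluster a-epenthesis): /d/ and /p/ form a stop–stop cluster, so [a] is inserted between them. /k/ and /b/ form a stop–stop cluster, so [a] is inserted between them. /xadpentempekbaag/ → xadapentempekabaag.
Rule 4 (post-nasal voicing): /t/ is a voiceless stop immediately after the nasal /n/, so it voices to [d]. /p/ is a voiceless stop immediately after the nasal /m/, so it voices to [b]. /xadapentempekabaag/ → xadapendembekabaag.
Rule 5 (final devoicing): /g/ is a voiced stop in word-final position, so it devoices to [k]. /xadapendembekabaag/ → xadapendembekabaak.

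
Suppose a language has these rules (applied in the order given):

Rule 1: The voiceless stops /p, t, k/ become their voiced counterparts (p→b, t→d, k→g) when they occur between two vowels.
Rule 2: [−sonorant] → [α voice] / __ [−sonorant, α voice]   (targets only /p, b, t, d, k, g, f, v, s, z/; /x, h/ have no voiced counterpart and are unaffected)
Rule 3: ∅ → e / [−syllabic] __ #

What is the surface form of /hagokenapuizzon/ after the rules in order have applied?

hagogenabuizzone

Rule 1 (intervocalic voicing): /k/ is a voiceless stop between vowels /o/ and /e/, so it voices to [g]. /p/ is a voiceless stop between vowels /a/ and /u/, so it voices to [b]. /hagokenapuizzon/ → hagogenabuizzon.
Rule 2 (regressive voicing assimilation): no segment meets the environment; /hagogenabuizzon/ is unchanged.
Rule 3 (final e-epenthesis): the form ends in the consonant /n/, so [e] is inserted word-finally. /hagogenabuizzon/ → hagogenabuizzone.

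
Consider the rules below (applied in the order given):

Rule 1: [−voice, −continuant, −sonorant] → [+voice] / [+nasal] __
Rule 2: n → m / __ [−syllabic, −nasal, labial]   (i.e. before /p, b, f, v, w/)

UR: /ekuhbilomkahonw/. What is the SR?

Rule 1 (post-nasal voicing): /k/ is a voiceless stop immediately after the nasal /m/, so it voices to [g]. /ekuhbilomkahonw/ → ekuhbilomgahonw.
Rule 2 (nasal place assimilation): /n/ precedes the labial consonant /w/, so it assimilates in place to [m]. /ekuhbilomgahonw/ → ekuhbilomgahomw.

ekuhbilomgahomw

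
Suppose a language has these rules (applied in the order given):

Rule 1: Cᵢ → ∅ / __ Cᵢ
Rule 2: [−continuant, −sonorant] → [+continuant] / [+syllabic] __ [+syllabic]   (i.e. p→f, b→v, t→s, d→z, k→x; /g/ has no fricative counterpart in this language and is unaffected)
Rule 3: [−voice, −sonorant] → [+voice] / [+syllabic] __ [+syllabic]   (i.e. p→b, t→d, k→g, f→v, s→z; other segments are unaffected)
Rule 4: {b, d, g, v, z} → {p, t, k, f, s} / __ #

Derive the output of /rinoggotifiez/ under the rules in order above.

Rule 1 (degemination): /gg/ is a geminate; the first /g/ deletes. /rinoggotifiez/ → rinogotifiez.
Rule 2 (intervocalic spirantization): /t/ is a stop between vowels /o/ and /i/, so it spirantizes to the fricative [s]. /rinogotifiez/ → rinogosifiez.
Rule 3 (intervocalic voicing): /s/ is a voiceless obstruent between vowels /o/ and /i/, so it voices to [z]. /f/ is a voiceless obstruent between vowels /i/ and /i/, so it voices to [v]. /rinogosifiez/ → rinogoziviez.
Rule 4 (final devoicing): /z/ is a voiced obstruent in word-final position, so it devoices to [s]. /rinogoziviez/ → rinogozivies.

rinogozivies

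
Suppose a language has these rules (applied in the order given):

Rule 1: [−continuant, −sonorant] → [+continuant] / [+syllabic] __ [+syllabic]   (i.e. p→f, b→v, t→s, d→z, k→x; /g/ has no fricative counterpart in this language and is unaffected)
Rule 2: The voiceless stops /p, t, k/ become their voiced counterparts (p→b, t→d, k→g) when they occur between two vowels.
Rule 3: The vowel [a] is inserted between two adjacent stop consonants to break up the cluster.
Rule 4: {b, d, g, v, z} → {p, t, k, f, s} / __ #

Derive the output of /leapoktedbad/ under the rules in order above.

leafokatedabat

Rule 1 (intervocalic spirantization): /p/ is a stop between vowels /a/ and /o/, so it spirantizes to the fricative [f]. /leapoktedbad/ → leafoktedbad.
Rule 2 (intervocalic voicing): no segment meets the environment; /leafoktedbad/ is unchanged.
Rule 3 (stop-cluster a-epenthesis): /k/ and /t/ form a stop–stop cluster, so [a] is inserted between them. /d/ and /b/ form a stop–stop cluster, so [a] is inserted between them. /leafoktedbad/ → leafokatedabad.
Rule 4 (final devoicing): /d/ is a voiced obstruent in word-final position, so it devoices to [t]. /leafokatedabad/ → leafokatedabat.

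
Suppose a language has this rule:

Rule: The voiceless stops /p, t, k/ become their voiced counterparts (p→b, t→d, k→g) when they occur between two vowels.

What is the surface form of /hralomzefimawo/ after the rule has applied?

No segment of /hralomzefimawo/ meets the structural description of the rule, so the form surfaces unchanged.

hralomzefimawo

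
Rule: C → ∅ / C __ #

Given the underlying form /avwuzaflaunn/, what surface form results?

/n/ is the second consonant of a word-final cluster /nn/, so it deletes.
The other instances of /v/, /w/, /z/, /f/, /l/, /n/ do not occur in the required environment and remain unchanged.
Surface form: [avwuzaflaun].

avwuzaflaun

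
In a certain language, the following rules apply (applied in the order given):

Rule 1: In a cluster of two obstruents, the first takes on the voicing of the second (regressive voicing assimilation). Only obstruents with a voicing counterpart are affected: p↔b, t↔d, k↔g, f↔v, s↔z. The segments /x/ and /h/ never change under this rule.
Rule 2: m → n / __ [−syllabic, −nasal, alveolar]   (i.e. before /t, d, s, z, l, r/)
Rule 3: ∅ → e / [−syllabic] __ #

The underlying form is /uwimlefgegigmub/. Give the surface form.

Rule 1 (regressive voicing assimilation): /f/ precedes the voiced obstruent /g/, so it voices to [v] by assimilation. /uwimlefgegigmub/ → uwimlevgegigmub.
Rule 2 (nasal place assimilation): /m/ precedes the alveolar consonant /l/, so it assimilates in place to [n]. /uwimlevgegigmub/ → uwinlevgegigmub.
Rule 3 (final e-epenthesis): the form ends in the consonant /b/, so [e] is inserted word-finally. /uwinlevgegigmub/ → uwinlevgegigmube.

uwinlevgegigmube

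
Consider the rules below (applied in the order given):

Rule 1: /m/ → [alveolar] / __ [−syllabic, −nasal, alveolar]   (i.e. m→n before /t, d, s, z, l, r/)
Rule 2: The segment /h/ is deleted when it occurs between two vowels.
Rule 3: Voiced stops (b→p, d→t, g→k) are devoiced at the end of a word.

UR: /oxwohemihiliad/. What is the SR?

Rule 1 (nasal place assimilation): no segment meets the environment; /oxwohemihiliad/ is unchanged.
Rule 2 (intervocalic h-deletion): /h/ occurs between vowels /o/ and /e/, so it deletes. /h/ occurs between vowels /i/ and /i/, so it deletes. /oxwohemihiliad/ → oxwoemiiliad.
Rule 3 (final devoicing): /d/ is a voiced stop in word-final position, so it devoices to [t]. /oxwoemiiliad/ → oxwoemiiliat.

oxwoemiiliat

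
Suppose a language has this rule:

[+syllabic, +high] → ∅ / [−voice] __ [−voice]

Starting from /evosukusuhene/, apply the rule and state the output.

evoskshene

/u/ is a high vowel flanked by voiceless consonants /s/ and /k/, so it deletes.
/u/ is a high vowel flanked by voiceless consonants /k/ and /s/, so it deletes.
/u/ is a high vowel flanked by voiceless consonants /s/ and /h/, so it deletes.
Surface form: [evoskshene].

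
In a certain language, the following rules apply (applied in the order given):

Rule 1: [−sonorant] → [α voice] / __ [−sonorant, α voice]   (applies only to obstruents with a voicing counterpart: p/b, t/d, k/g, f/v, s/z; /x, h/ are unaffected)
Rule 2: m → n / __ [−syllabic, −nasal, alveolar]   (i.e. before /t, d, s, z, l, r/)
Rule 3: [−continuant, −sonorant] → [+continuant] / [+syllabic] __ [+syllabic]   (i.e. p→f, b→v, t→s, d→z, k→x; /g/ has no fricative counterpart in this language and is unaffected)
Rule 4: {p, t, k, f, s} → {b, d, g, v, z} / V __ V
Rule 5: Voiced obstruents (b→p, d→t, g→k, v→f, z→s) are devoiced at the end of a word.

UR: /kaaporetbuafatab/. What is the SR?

kaavoredbuavazap

Rule 1 (regressive voicing assimilation): /t/ precedes the voiced obstruent /b/, so it voices to [d] by assimilation. /kaaporetbuafatab/ → kaaporedbuafatab.
Rule 2 (nasal place assimilation): no segment meets the environment; /kaaporedbuafatab/ is unchanged.
Rule 3 (intervocalic spirantization): /p/ is a stop between vowels /a/ and /o/, so it spirantizes to the fricative [f]. /t/ is a stop between vowels /a/ and /a/, so it spirantizes to the fricative [s]. /kaaporedbuafatab/ → kaaforedbuafasab.
Rule 4 (intervocalic voicing): /f/ is a voiceless obstruent between vowels /a/ and /o/, so it voices to [v]. /f/ is a voiceless obstruent between vowels /a/ and /a/, so it voices to [v]. /s/ is a voiceless obstruent between vowels /a/ and /a/, so it voices to [z]. /kaaforedbuafasab/ → kaavoredbuavazab.
Rule 5 (final devoicing): /b/ is a voiced obstruent in word-final position, so it devoices to [p]. /kaavoredbuavazab/ → kaavoredbuavazap.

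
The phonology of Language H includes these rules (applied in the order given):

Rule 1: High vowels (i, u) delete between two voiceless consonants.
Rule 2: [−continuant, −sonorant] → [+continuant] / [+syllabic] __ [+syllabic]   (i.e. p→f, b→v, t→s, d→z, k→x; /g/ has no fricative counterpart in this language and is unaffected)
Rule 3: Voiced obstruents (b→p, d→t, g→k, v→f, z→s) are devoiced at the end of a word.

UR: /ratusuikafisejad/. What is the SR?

Rule 1 (high vowel syncope): /u/ is a high vowel flanked by voiceless consonants /t/ and /s/, so it deletes. /i/ is a high vowel flanked by voiceless consonants /f/ and /s/, so it deletes. /ratusuikafisejad/ → ratsuikafsejad.
Rule 2 (intervocalic spirantization): /k/ is a stop between vowels /i/ and /a/, so it spirantizes to the fricative [x]. /ratsuikafsejad/ → ratsuixafsejad.
Rule 3 (final devoicing): /d/ is a voiced obstruent in word-final position, so it devoices to [t]. /ratsuixafsejad/ → ratsuixafsejat.

ratsuixafsejat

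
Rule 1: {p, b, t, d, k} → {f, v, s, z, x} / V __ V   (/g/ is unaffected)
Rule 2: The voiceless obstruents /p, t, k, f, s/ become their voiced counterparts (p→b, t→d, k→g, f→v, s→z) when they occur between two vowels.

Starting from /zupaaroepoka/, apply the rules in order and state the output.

zuvaaroevoxa

Rule 1 (intervocalic spirantization): /p/ is a stop between vowels /u/ and /a/, so it spirantizes to the fricative [f]. /p/ is a stop between vowels /e/ and /o/, so it spirantizes to the fricative [f]. /k/ is a stop between vowels /o/ and /a/, so it spirantizes to the fricative [x]. /zupaaroepoka/ → zufaaroefoxa.
Rule 2 (intervocalic voicing): /f/ is a voiceless obstruent between vowels /u/ and /a/, so it voices to [v]. /f/ is a voiceless obstruent between vowels /e/ and /o/, so it voices to [v]. /zufaaroefoxa/ → zuvaaroevoxa.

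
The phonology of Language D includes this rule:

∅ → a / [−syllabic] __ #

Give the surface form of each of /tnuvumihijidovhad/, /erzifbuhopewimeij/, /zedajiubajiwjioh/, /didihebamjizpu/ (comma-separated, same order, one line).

tnuvumihijidovhada, erzifbuhopewimeija, zedajiubajiwjioha, didihebamjizpu

/tnuvumihijidovhad/: the form ends in the consonant /d/, so [a] is inserted word-finally. → [tnuvumihijidovhada].
/erzifbuhopewimeij/: the form ends in the consonant /j/, so [a] is inserted word-finally. → [erzifbuhopewimeija].
/zedajiubajiwjioh/: the form ends in the consonant /h/, so [a] is inserted word-finally. → [zedajiubajiwjioha].
/didihebamjizpu/: the rule's environment is not met; surfaces unchanged as [didihebamjizpu].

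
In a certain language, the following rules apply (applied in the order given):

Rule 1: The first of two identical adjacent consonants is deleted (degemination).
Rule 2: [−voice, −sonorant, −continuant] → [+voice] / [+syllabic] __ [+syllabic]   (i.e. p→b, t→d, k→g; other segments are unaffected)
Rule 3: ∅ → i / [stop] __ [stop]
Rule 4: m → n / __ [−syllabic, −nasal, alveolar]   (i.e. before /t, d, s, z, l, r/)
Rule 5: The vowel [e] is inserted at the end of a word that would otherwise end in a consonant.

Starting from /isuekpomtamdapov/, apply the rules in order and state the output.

Rule 1 (degemination): no segment meets the environment; /isuekpomtamdapov/ is unchanged.
Rule 2 (intervocalic voicing): /p/ is a voiceless stop between vowels /a/ and /o/, so it voices to [b]. /isuekpomtamdapov/ → isuekpomtamdabov.
Rule 3 (stop-cluster i-epenthesis): /k/ and /p/ form a stop–stop cluster, so [i] is inserted between them. /isuekpomtamdabov/ → isuekipomtamdabov.
Rule 4 (nasal place assimilation): /m/ precedes the alveolar consonant /t/, so it assimilates in place to [n]. /m/ precedes the alveolar consonant /d/, so it assimilates in place to [n]. /isuekipomtamdabov/ → isuekipontandabov.
Rule 5 (final e-epenthesis): the form ends in the consonant /v/, so [e] is inserted word-finally. /isuekipontandabov/ → isuekipontandabove.

isuekipontandabove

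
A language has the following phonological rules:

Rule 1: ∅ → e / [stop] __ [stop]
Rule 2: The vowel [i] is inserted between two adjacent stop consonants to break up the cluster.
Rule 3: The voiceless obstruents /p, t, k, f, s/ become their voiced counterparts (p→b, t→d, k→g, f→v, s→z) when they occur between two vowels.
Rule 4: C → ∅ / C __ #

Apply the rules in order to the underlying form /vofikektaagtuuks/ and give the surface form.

vovigegedaageduuk

Rule 1 (stop-cluster e-epenthesis): /k/ and /t/ form a stop–stop cluster, so [e] is inserted between them. /g/ and /t/ form a stop–stop cluster, so [e] is inserted between them. /vofikektaagtuuks/ → vofikeketaagetuuks.
Rule 2 (stop-cluster i-epenthesis): no segment meets the environment; /vofikeketaagetuuks/ is unchanged.
Rule 3 (intervocalic voicing): /f/ is a voiceless obstruent between vowels /o/ and /i/, so it voices to [v]. /k/ is a voiceless obstruent between vowels /i/ and /e/, so it voices to [g]. /k/ is a voiceless obstruent between vowels /e/ and /e/, so it voices to [g]. /t/ is a voiceless obstruent between vowels /e/ and /a/, so it voices to [d]. /t/ is a voiceless obstruent between vowels /e/ and /u/, so it voices to [d]. /vofikeketaagetuuks/ → vovigegedaageduuks.
Rule 4 (final cluster simplification): /s/ is the second consonant of a word-final cluster /ks/, so it deletes. /vovigegedaageduuks/ → vovigegedaageduuk.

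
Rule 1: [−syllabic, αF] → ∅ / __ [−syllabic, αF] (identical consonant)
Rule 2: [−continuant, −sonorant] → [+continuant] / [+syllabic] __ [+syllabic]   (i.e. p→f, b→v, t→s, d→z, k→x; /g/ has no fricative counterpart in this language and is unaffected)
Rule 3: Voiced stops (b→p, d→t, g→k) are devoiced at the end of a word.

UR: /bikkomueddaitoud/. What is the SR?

Rule 1 (degemination): /kk/ is a geminate; the first /k/ deletes. /dd/ is a geminate; the first /d/ deletes. /bikkomueddaitoud/ → bikomuedaitoud.
Rule 2 (intervocalic spirantization): /k/ is a stop between vowels /i/ and /o/, so it spirantizes to the fricative [x]. /d/ is a stop between vowels /e/ and /a/, so it spirantizes to the fricative [z]. /t/ is a stop between vowels /i/ and /o/, so it spirantizes to the fricative [s]. /bikomuedaitoud/ → bixomuezaisoud.
Rule 3 (final devoicing): /d/ is a voiced stop in word-final position, so it devoices to [t]. /bixomuezaisoud/ → bixomuezaisout.

bixomuezaisout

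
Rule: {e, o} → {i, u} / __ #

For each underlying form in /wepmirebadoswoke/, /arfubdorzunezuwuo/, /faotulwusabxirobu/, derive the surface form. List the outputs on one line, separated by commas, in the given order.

/wepmirebadoswoke/: /e/ is a mid vowel in word-final position, so it raises to [i]. → [wepmirebadoswoki].
/arfubdorzunezuwuo/: /o/ is a mid vowel in word-final position, so it raises to [u]. → [arfubdorzunezuwuu].
/faotulwusabxirobu/: the rule's environment is not met; surfaces unchanged as [faotulwusabxirobu].

wepmirebadoswoki, arfubdorzunezuwuu, faotulwusabxirobu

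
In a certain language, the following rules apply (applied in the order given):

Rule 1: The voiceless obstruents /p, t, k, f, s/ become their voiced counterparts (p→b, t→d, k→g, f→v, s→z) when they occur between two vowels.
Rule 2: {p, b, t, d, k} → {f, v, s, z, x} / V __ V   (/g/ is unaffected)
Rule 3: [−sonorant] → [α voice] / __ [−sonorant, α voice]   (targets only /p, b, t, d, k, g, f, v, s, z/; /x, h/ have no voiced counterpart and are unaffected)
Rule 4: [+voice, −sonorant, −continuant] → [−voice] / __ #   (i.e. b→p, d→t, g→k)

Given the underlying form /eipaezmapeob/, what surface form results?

eivaezmaveop

Rule 1 (intervocalic voicing): /p/ is a voiceless obstruent between vowels /i/ and /a/, so it voices to [b]. /p/ is a voiceless obstruent between vowels /a/ and /e/, so it voices to [b]. /eipaezmapeob/ → eibaezmabeob.
Rule 2 (intervocalic spirantization): /b/ is a stop between vowels /i/ and /a/, so it spirantizes to the fricative [v]. /b/ is a stop between vowels /a/ and /e/, so it spirantizes to the fricative [v]. /eibaezmabeob/ → eivaezmaveob.
Rule 3 (regressive voicing assimilation): no segment meets the environment; /eivaezmaveob/ is unchanged.
Rule 4 (final devoicing): /b/ is a voiced stop in word-final position, so it devoices to [p]. /eivaezmaveob/ → eivaezmaveop.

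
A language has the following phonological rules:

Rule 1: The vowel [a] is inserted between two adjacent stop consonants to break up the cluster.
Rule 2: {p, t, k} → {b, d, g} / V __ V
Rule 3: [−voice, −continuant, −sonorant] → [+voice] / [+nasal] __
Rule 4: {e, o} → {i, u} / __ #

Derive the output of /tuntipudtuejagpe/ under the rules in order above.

tundibudaduejagabi

Rule 1 (stop-cluster a-epenthesis): /d/ and /t/ form a stop–stop cluster, so [a] is inserted between them. /g/ and /p/ form a stop–stop cluster, so [a] is inserted between them. /tuntipudtuejagpe/ → tuntipudatuejagape.
Rule 2 (intervocalic voicing): /p/ is a voiceless stop between vowels /i/ and /u/, so it voices to [b]. /t/ is a voiceless stop between vowels /a/ and /u/, so it voices to [d]. /p/ is a voiceless stop between vowels /a/ and /e/, so it voices to [b]. /tuntipudatuejagape/ → tuntibudaduejagabe.
Rule 3 (post-nasal voicing): /t/ is a voiceless stop immediately after the nasal /n/, so it voices to [d]. /tuntibudaduejagabe/ → tundibudaduejagabe.
Rule 4 (final vowel raising): /e/ is a mid vowel in word-final position, so it raises to [i]. /tundibudaduejagabe/ → tundibudaduejagabi.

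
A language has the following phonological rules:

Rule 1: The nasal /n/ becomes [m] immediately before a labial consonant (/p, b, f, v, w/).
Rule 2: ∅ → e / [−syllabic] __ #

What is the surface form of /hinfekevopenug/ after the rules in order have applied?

Rule 1 (nasal place assimilation): /n/ precedes the labial consonant /f/, so it assimilates in place to [m]. /hinfekevopenug/ → himfekevopenug.
Rule 2 (final e-epenthesis): the form ends in the consonant /g/, so [e] is inserted word-finally. /himfekevopenug/ → himfekevopenuge.

himfekevopenuge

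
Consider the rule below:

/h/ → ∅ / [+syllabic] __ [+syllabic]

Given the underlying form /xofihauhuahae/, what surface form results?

xofiauuaae

/h/ occurs between vowels /i/ and /a/, so it deletes.
/h/ occurs between vowels /u/ and /u/, so it deletes.
/h/ occurs between vowels /a/ and /a/, so it deletes.
Surface form: [xofiauuaae].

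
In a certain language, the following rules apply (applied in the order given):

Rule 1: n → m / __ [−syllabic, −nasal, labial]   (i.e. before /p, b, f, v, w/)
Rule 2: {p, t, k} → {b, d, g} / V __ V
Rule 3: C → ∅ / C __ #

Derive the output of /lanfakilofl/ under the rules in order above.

lamfagilof

Rule 1 (nasal place assimilation): /n/ precedes the labial consonant /f/, so it assimilates in place to [m]. /lanfakilofl/ → lamfakilofl.
Rule 2 (intervocalic voicing): /k/ is a voiceless stop between vowels /a/ and /i/, so it voices to [g]. /lamfakilofl/ → lamfagilofl.
Rule 3 (final cluster simplification): /l/ is the second consonant of a word-final cluster /fl/, so it deletes. /lamfagilofl/ → lamfagilof.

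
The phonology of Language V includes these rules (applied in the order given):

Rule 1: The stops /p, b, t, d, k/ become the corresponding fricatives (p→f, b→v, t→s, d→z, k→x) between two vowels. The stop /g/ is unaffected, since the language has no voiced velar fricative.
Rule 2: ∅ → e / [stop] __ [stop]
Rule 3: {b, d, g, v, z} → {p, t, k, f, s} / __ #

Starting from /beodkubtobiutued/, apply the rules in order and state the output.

Rule 1 (intervocalic spirantization): /b/ is a stop between vowels /o/ and /i/, so it spirantizes to the fricative [v]. /t/ is a stop between vowels /u/ and /u/, so it spirantizes to the fricative [s]. /beodkubtobiutued/ → beodkubtoviusued.
Rule 2 (stop-cluster e-epenthesis): /d/ and /k/ form a stop–stop cluster, so [e] is inserted between them. /b/ and /t/ form a stop–stop cluster, so [e] is inserted between them. /beodkubtoviusued/ → beodekubetoviusued.
Rule 3 (final devoicing): /d/ is a voiced obstruent in word-final position, so it devoices to [t]. /beodekubetoviusued/ → beodekubetoviusuet.

beodekubetoviusuet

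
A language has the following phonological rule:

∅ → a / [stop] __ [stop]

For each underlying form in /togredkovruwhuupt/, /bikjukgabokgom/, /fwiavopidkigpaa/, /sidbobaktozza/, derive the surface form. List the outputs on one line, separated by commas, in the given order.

/togredkovruwhuupt/: /d/ and /k/ form a stop–stop cluster, so [a] is inserted between them. /p/ and /t/ form a stop–stop cluster, so [a] is inserted between them. → [togredakovruwhuupat].
/bikjukgabokgom/: /k/ and /g/ form a stop–stop cluster, so [a] is inserted between them. /k/ and /g/ form a stop–stop cluster, so [a] is inserted between them. → [bikjukagabokagom].
/fwiavopidkigpaa/: /d/ and /k/ form a stop–stop cluster, so [a] is inserted between them. /g/ and /p/ form a stop–stop cluster, so [a] is inserted between them. → [fwiavopidakigapaa].
/sidbobaktozza/: /d/ and /b/ form a stop–stop cluster, so [a] is inserted between them. /k/ and /t/ form a stop–stop cluster, so [a] is inserted between them. → [sidabobakatozza].

togredakovruwhuupat, bikjukagabokagom, fwiavopidakigapaa, sidabobakatozza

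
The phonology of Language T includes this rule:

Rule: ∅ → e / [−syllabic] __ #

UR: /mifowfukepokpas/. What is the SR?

the form ends in the consonant /s/, so [e] is inserted word-finally.
Surface form: [mifowfukepokpase].

mifowfukepokpase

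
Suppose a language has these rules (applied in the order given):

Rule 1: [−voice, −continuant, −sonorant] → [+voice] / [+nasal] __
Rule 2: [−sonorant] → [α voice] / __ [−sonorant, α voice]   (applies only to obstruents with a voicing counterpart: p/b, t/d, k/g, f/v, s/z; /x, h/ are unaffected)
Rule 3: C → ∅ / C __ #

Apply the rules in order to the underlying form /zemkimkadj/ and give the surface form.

zemgimgad

Rule 1 (post-nasal voicing): /k/ is a voiceless stop immediately after the nasal /m/, so it voices to [g]. /k/ is a voiceless stop immediately after the nasal /m/, so it voices to [g]. /zemkimkadj/ → zemgimgadj.
Rule 2 (regressive voicing assimilation): no segment meets the environment; /zemgimgadj/ is unchanged.
Rule 3 (final cluster simplification): /j/ is the second consonant of a word-final cluster /dj/, so it deletes. /zemgimgadj/ → zemgimgad.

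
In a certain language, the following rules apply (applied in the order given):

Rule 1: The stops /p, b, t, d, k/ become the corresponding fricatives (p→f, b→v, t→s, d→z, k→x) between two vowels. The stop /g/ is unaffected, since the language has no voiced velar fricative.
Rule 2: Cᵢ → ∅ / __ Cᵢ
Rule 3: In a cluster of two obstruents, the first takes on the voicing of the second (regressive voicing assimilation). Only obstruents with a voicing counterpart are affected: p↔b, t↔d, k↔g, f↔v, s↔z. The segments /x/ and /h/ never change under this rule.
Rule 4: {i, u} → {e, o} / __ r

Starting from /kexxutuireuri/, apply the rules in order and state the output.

kexusuereori

Rule 1 (intervocalic spirantization): /t/ is a stop between vowels /u/ and /u/, so it spirantizes to the fricative [s]. /kexxutuireuri/ → kexxusuireuri.
Rule 2 (degemination): /xx/ is a geminate; the first /x/ deletes. /kexxusuireuri/ → kexusuireuri.
Rule 3 (regressive voicing assimilation): no segment meets the environment; /kexusuireuri/ is unchanged.
Rule 4 (pre-rhotic lowering): /i/ is a high vowel immediately before /r/, so it lowers to [e]. /u/ is a high vowel immediately before /r/, so it lowers to [o]. /kexusuireuri/ → kexusuereori.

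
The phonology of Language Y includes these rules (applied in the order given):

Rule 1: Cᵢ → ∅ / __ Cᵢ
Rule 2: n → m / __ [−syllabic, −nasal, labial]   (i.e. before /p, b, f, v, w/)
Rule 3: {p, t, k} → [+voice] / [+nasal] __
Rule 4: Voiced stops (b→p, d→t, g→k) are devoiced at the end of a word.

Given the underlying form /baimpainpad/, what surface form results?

baimbaimbat

Rule 1 (degemination): no segment meets the environment; /baimpainpad/ is unchanged.
Rule 2 (nasal place assimilation): /n/ precedes the labial consonant /p/, so it assimilates in place to [m]. /baimpainpad/ → baimpaimpad.
Rule 3 (post-nasal voicing): /p/ is a voiceless stop immediately after the nasal /m/, so it voices to [b]. /p/ is a voiceless stop immediately after the nasal /m/, so it voices to [b]. /baimpaimpad/ → baimbaimbad.
Rule 4 (final devoicing): /d/ is a voiced stop in word-final position, so it devoices to [t]. /baimbaimbad/ → baimbaimbat.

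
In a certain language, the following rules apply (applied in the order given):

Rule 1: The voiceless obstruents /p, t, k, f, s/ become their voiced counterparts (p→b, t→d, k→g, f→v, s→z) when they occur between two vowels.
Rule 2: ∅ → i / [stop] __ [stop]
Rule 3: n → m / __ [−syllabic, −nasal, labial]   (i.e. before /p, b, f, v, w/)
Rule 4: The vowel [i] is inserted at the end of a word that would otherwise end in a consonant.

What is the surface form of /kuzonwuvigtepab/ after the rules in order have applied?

kuzomwuvigitebabi

Rule 1 (intervocalic voicing): /p/ is a voiceless obstruent between vowels /e/ and /a/, so it voices to [b]. /kuzonwuvigtepab/ → kuzonwuvigtebab.
Rule 2 (stop-cluster i-epenthesis): /g/ and /t/ form a stop–stop cluster, so [i] is inserted between them. /kuzonwuvigtebab/ → kuzonwuvigitebab.
Rule 3 (nasal place assimilation): /n/ precedes the labial consonant /w/, so it assimilates in place to [m]. /kuzonwuvigitebab/ → kuzomwuvigitebab.
Rule 4 (final i-epenthesis): the form ends in the consonant /b/, so [i] is inserted word-finally. /kuzomwuvigitebab/ → kuzomwuvigitebabi.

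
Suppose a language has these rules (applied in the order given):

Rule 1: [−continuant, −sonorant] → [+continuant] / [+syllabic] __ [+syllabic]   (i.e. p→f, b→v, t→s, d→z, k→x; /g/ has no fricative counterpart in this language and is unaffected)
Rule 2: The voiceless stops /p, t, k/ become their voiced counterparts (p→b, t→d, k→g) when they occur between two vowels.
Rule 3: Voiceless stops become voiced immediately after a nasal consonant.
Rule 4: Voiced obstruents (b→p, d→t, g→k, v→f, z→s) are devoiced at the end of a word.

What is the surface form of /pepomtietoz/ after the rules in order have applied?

pefomdiesos

Rule 1 (intervocalic spirantization): /p/ is a stop between vowels /e/ and /o/, so it spirantizes to the fricative [f]. /t/ is a stop between vowels /e/ and /o/, so it spirantizes to the fricative [s]. /pepomtietoz/ → pefomtiesoz.
Rule 2 (intervocalic voicing): no segment meets the environment; /pefomtiesoz/ is unchanged.
Rule 3 (post-nasal voicing): /t/ is a voiceless stop immediately after the nasal /m/, so it voices to [d]. /pefomtiesoz/ → pefomdiesoz.
Rule 4 (final devoicing): /z/ is a voiced obstruent in word-final position, so it devoices to [s]. /pefomdiesoz/ → pefomdiesos.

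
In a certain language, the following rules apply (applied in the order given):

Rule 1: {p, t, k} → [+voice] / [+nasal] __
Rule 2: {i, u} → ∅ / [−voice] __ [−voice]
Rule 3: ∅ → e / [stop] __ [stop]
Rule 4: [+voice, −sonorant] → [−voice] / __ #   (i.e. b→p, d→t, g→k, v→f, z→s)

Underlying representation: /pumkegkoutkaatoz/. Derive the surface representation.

pumgegekoutekaatos

Rule 1 (post-nasal voicing): /k/ is a voiceless stop immediately after the nasal /m/, so it voices to [g]. /pumkegkoutkaatoz/ → pumgegkoutkaatoz.
Rule 2 (high vowel syncope): no segment meets the environment; /pumgegkoutkaatoz/ is unchanged.
Rule 3 (stop-cluster e-epenthesis): /g/ and /k/ form a stop–stop cluster, so [e] is inserted between them. /t/ and /k/ form a stop–stop cluster, so [e] is inserted between them. /pumgegkoutkaatoz/ → pumgegekoutekaatoz.
Rule 4 (final devoicing): /z/ is a voiced obstruent in word-final position, so it devoices to [s]. /pumgegekoutekaatoz/ → pumgegekoutekaatos.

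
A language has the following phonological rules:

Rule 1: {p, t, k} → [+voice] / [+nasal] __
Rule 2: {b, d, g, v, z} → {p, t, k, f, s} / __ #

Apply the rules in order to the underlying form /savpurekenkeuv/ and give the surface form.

Rule 1 (post-nasal voicing): /k/ is a voiceless stop immediately after the nasal /n/, so it voices to [g]. /savpurekenkeuv/ → savpurekengeuv.
Rule 2 (final devoicing): /v/ is a voiced obstruent in word-final position, so it devoices to [f]. /savpurekengeuv/ → savpurekengeuf.

savpurekengeuf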